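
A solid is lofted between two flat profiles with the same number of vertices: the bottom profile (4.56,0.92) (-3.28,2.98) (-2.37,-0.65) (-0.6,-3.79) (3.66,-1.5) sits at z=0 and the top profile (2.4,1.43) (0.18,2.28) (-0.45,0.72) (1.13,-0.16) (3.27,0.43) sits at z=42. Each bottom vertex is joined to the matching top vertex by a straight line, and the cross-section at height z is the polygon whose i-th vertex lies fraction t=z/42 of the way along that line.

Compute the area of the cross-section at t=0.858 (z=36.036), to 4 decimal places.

Area at t=0.858: 7.4594

Cross-section at t=0.858: each vertex is (1-t)·p0[i] + t·p1[i].
  v1: (1-0.858)·(4.56,0.92) + 0.858·(2.4,1.43) = (2.7067,1.3576)
  v2: (1-0.858)·(-3.28,2.98) + 0.858·(0.18,2.28) = (-0.3113,2.3794)
  v3: (1-0.858)·(-2.37,-0.65) + 0.858·(-0.45,0.72) = (-0.7226,0.5255)
  v4: (1-0.858)·(-0.6,-3.79) + 0.858·(1.13,-0.16) = (0.8843,-0.6755)
  v5: (1-0.858)·(3.66,-1.5) + 0.858·(3.27,0.43) = (3.3254,0.1559)
Shoelace sum Σ(x_i·y_{i+1} − x_{i+1}·y_i):
  i=1: 2.7067·2.3794 − -0.3113·1.3576 = +6.8630 (running +6.8630)
  i=2: -0.3113·0.5255 − -0.7226·2.3794 = +1.5559 (running +8.4189)
  i=3: -0.7226·-0.6755 − 0.8843·0.5255 = +0.0234 (running +8.4423)
  i=4: 0.8843·0.1559 − 3.3254·-0.6755 = +2.3841 (running +10.8264)
  i=5: 3.3254·1.3576 − 2.7067·0.1559 = +4.0924 (running +14.9188)
Area = |Σ|/2 = |14.9188|/2 = 7.4594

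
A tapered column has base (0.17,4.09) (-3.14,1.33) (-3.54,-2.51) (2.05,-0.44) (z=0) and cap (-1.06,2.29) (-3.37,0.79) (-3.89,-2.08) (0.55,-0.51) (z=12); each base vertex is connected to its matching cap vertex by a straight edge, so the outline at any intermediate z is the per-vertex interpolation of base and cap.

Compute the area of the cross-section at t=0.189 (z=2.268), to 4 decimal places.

Cross-section at t=0.189: each vertex is (1-t)·p0[i] + t·p1[i].
  v1: (1-0.189)·(0.17,4.09) + 0.189·(-1.06,2.29) = (-0.0625,3.7498)
  v2: (1-0.189)·(-3.14,1.33) + 0.189·(-3.37,0.79) = (-3.1835,1.2279)
  v3: (1-0.189)·(-3.54,-2.51) + 0.189·(-3.89,-2.08) = (-3.6061,-2.4287)
  v4: (1-0.189)·(2.05,-0.44) + 0.189·(0.55,-0.51) = (1.7665,-0.4532)
Shoelace sum Σ(x_i·y_{i+1} − x_{i+1}·y_i):
  i=1: -0.0625·1.2279 − -3.1835·3.7498 = +11.8607 (running +11.8607)
  i=2: -3.1835·-2.4287 − -3.6061·1.2279 = +12.1599 (running +24.0206)
  i=3: -3.6061·-0.4532 − 1.7665·-2.4287 = +5.9248 (running +29.9454)
  i=4: 1.7665·3.7498 − -0.0625·-0.4532 = +6.5957 (running +36.5411)
Area = |Σ|/2 = |36.5411|/2 = 18.2705

Area at t=0.189: 18.2705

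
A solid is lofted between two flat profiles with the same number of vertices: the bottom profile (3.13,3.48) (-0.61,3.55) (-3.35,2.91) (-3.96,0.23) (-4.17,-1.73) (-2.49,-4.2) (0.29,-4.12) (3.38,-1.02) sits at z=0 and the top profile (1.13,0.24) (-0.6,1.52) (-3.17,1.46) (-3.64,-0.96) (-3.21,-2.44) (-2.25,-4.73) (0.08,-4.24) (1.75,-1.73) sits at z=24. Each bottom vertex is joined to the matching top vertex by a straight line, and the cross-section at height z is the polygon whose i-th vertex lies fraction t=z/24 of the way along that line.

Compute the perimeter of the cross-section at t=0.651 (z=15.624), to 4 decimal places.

Cross-section at t=0.651: each vertex is (1-t)·p0[i] + t·p1[i].
  v1: (1-0.651)·(3.13,3.48) + 0.651·(1.13,0.24) = (1.8280,1.3708)
  v2: (1-0.651)·(-0.61,3.55) + 0.651·(-0.6,1.52) = (-0.6035,2.2285)
  v3: (1-0.651)·(-3.35,2.91) + 0.651·(-3.17,1.46) = (-3.2328,1.9661)
  v4: (1-0.651)·(-3.96,0.23) + 0.651·(-3.64,-0.96) = (-3.7517,-0.5447)
  v5: (1-0.651)·(-4.17,-1.73) + 0.651·(-3.21,-2.44) = (-3.5450,-2.1922)
  v6: (1-0.651)·(-2.49,-4.2) + 0.651·(-2.25,-4.73) = (-2.3338,-4.5450)
  v7: (1-0.651)·(0.29,-4.12) + 0.651·(0.08,-4.24) = (0.1533,-4.1981)
  v8: (1-0.651)·(3.38,-1.02) + 0.651·(1.75,-1.73) = (2.3189,-1.4822)
Perimeter = Σ |v_{i+1} − v_i|:
  edge 1→2: √(-2.4315² + 0.8577²) = 2.5783 (running 2.5783)
  edge 2→3: √(-2.6293² + -0.2624²) = 2.6424 (running 5.2207)
  edge 3→4: √(-0.5189² + -2.5107²) = 2.5638 (running 7.7845)
  edge 4→5: √(0.2066² + -1.6475²) = 1.6604 (running 9.4449)
  edge 5→6: √(1.2113² + -2.3528²) = 2.6463 (running 12.0913)
  edge 6→7: √(2.4870² + 0.3469²) = 2.5111 (running 14.6024)
  edge 7→8: √(2.1656² + 2.7159²) = 3.4736 (running 18.0760)
  edge 8→1: √(-0.4909² + 2.8530²) = 2.8949 (running 20.9709)
Perimeter = 20.9709

Perimeter at t=0.651: 20.9709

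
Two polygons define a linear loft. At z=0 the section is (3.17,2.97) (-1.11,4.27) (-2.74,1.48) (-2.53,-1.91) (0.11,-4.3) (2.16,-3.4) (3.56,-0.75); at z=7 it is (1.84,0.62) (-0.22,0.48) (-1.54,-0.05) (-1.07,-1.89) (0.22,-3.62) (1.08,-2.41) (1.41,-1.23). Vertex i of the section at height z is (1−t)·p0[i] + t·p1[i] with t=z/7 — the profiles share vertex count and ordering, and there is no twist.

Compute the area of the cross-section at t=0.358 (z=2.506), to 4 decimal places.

Area at t=0.358: 26.1225

Cross-section at t=0.358: each vertex is (1-t)·p0[i] + t·p1[i].
  v1: (1-0.358)·(3.17,2.97) + 0.358·(1.84,0.62) = (2.6939,2.1287)
  v2: (1-0.358)·(-1.11,4.27) + 0.358·(-0.22,0.48) = (-0.7914,2.9132)
  v3: (1-0.358)·(-2.74,1.48) + 0.358·(-1.54,-0.05) = (-2.3104,0.9323)
  v4: (1-0.358)·(-2.53,-1.91) + 0.358·(-1.07,-1.89) = (-2.0073,-1.9028)
  v5: (1-0.358)·(0.11,-4.3) + 0.358·(0.22,-3.62) = (0.1494,-4.0566)
  v6: (1-0.358)·(2.16,-3.4) + 0.358·(1.08,-2.41) = (1.7734,-3.0456)
  v7: (1-0.358)·(3.56,-0.75) + 0.358·(1.41,-1.23) = (2.7903,-0.9218)
Shoelace sum Σ(x_i·y_{i+1} − x_{i+1}·y_i):
  i=1: 2.6939·2.9132 − -0.7914·2.1287 = +9.5323 (running +9.5323)
  i=2: -0.7914·0.9323 − -2.3104·2.9132 = +5.9928 (running +15.5251)
  i=3: -2.3104·-1.9028 − -2.0073·0.9323 = +6.2677 (running +21.7928)
  i=4: -2.0073·-4.0566 − 0.1494·-1.9028 = +8.4271 (running +30.2199)
  i=5: 0.1494·-3.0456 − 1.7734·-4.0566 = +6.7388 (running +36.9587)
  i=6: 1.7734·-0.9218 − 2.7903·-3.0456 = +6.8633 (running +43.8220)
  i=7: 2.7903·2.1287 − 2.6939·-0.9218 = +8.4230 (running +52.2450)
Area = |Σ|/2 = |52.2450|/2 = 26.1225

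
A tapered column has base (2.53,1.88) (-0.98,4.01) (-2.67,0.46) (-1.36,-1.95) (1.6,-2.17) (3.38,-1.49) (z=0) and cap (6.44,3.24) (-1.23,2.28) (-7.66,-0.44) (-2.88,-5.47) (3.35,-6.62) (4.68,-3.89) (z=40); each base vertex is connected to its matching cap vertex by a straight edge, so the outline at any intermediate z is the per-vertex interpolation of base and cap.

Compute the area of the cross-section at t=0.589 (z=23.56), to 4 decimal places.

Area at t=0.589: 57.7518

Cross-section at t=0.589: each vertex is (1-t)·p0[i] + t·p1[i].
  v1: (1-0.589)·(2.53,1.88) + 0.589·(6.44,3.24) = (4.8330,2.6810)
  v2: (1-0.589)·(-0.98,4.01) + 0.589·(-1.23,2.28) = (-1.1273,2.9910)
  v3: (1-0.589)·(-2.67,0.46) + 0.589·(-7.66,-0.44) = (-5.6091,-0.0701)
  v4: (1-0.589)·(-1.36,-1.95) + 0.589·(-2.88,-5.47) = (-2.2553,-4.0233)
  v5: (1-0.589)·(1.6,-2.17) + 0.589·(3.35,-6.62) = (2.6307,-4.7911)
  v6: (1-0.589)·(3.38,-1.49) + 0.589·(4.68,-3.89) = (4.1457,-2.9036)
Shoelace sum Σ(x_i·y_{i+1} − x_{i+1}·y_i):
  i=1: 4.8330·2.9910 − -1.1273·2.6810 = +17.4778 (running +17.4778)
  i=2: -1.1273·-0.0701 − -5.6091·2.9910 = +16.8560 (running +34.3339)
  i=3: -5.6091·-4.0233 − -2.2553·-0.0701 = +22.4089 (running +56.7428)
  i=4: -2.2553·-4.7911 − 2.6307·-4.0233 = +21.3894 (running +78.1322)
  i=5: 2.6307·-2.9036 − 4.1457·-4.7911 = +12.2236 (running +90.3558)
  i=6: 4.1457·2.6810 − 4.8330·-2.9036 = +25.1479 (running +115.5037)
Area = |Σ|/2 = |115.5037|/2 = 57.7518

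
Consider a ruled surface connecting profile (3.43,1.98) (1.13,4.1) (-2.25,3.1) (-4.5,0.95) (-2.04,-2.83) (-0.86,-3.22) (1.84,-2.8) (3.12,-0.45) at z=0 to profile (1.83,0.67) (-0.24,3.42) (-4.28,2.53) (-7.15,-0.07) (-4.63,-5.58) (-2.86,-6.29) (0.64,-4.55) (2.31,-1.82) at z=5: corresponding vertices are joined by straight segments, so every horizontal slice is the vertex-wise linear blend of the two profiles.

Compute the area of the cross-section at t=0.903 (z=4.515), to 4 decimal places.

Area at t=0.903: 59.0691

Cross-section at t=0.903: each vertex is (1-t)·p0[i] + t·p1[i].
  v1: (1-0.903)·(3.43,1.98) + 0.903·(1.83,0.67) = (1.9852,0.7971)
  v2: (1-0.903)·(1.13,4.1) + 0.903·(-0.24,3.42) = (-0.1071,3.4860)
  v3: (1-0.903)·(-2.25,3.1) + 0.903·(-4.28,2.53) = (-4.0831,2.5853)
  v4: (1-0.903)·(-4.5,0.95) + 0.903·(-7.15,-0.07) = (-6.8929,0.0289)
  v5: (1-0.903)·(-2.04,-2.83) + 0.903·(-4.63,-5.58) = (-4.3788,-5.3133)
  v6: (1-0.903)·(-0.86,-3.22) + 0.903·(-2.86,-6.29) = (-2.6660,-5.9922)
  v7: (1-0.903)·(1.84,-2.8) + 0.903·(0.64,-4.55) = (0.7564,-4.3803)
  v8: (1-0.903)·(3.12,-0.45) + 0.903·(2.31,-1.82) = (2.3886,-1.6871)
Shoelace sum Σ(x_i·y_{i+1} − x_{i+1}·y_i):
  i=1: 1.9852·3.4860 − -0.1071·0.7971 = +7.0057 (running +7.0057)
  i=2: -0.1071·2.5853 − -4.0831·3.4860 = +13.9566 (running +20.9623)
  i=3: -4.0831·0.0289 − -6.8929·2.5853 = +17.7021 (running +38.6644)
  i=4: -6.8929·-5.3133 − -4.3788·0.0289 = +36.7507 (running +75.4151)
  i=5: -4.3788·-5.9922 − -2.6660·-5.3133 = +12.0734 (running +87.4885)
  i=6: -2.6660·-4.3803 − 0.7564·-5.9922 = +16.2103 (running +103.6987)
  i=7: 0.7564·-1.6871 − 2.3886·-4.3803 = +9.1864 (running +112.8851)
  i=8: 2.3886·0.7971 − 1.9852·-1.6871 = +5.2531 (running +118.1382)
Area = |Σ|/2 = |118.1382|/2 = 59.0691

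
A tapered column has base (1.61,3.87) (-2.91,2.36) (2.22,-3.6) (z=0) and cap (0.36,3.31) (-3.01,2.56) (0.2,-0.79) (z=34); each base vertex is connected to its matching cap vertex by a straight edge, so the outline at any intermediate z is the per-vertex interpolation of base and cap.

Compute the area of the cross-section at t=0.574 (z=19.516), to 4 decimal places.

Cross-section at t=0.574: each vertex is (1-t)·p0[i] + t·p1[i].
  v1: (1-0.574)·(1.61,3.87) + 0.574·(0.36,3.31) = (0.8925,3.5486)
  v2: (1-0.574)·(-2.91,2.36) + 0.574·(-3.01,2.56) = (-2.9674,2.4748)
  v3: (1-0.574)·(2.22,-3.6) + 0.574·(0.2,-0.79) = (1.0605,-1.9871)
Shoelace sum Σ(x_i·y_{i+1} − x_{i+1}·y_i):
  i=1: 0.8925·2.4748 − -2.9674·3.5486 = +12.7388 (running +12.7388)
  i=2: -2.9674·-1.9871 − 1.0605·2.4748 = +3.2718 (running +16.0106)
  i=3: 1.0605·3.5486 − 0.8925·-1.9871 = +5.5368 (running +21.5474)
Area = |Σ|/2 = |21.5474|/2 = 10.7737

Area at t=0.574: 10.7737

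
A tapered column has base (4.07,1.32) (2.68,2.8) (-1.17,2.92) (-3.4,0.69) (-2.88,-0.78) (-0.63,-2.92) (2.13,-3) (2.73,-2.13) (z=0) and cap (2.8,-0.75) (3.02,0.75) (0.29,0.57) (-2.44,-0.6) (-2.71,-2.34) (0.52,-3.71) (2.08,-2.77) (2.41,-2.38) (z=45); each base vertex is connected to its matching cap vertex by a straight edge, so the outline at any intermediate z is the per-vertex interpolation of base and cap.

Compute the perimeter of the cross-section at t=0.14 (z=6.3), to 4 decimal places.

Cross-section at t=0.14: each vertex is (1-t)·p0[i] + t·p1[i].
  v1: (1-0.14)·(4.07,1.32) + 0.14·(2.8,-0.75) = (3.8922,1.0302)
  v2: (1-0.14)·(2.68,2.8) + 0.14·(3.02,0.75) = (2.7276,2.5130)
  v3: (1-0.14)·(-1.17,2.92) + 0.14·(0.29,0.57) = (-0.9656,2.5910)
  v4: (1-0.14)·(-3.4,0.69) + 0.14·(-2.44,-0.6) = (-3.2656,0.5094)
  v5: (1-0.14)·(-2.88,-0.78) + 0.14·(-2.71,-2.34) = (-2.8562,-0.9984)
  v6: (1-0.14)·(-0.63,-2.92) + 0.14·(0.52,-3.71) = (-0.4690,-3.0306)
  v7: (1-0.14)·(2.13,-3) + 0.14·(2.08,-2.77) = (2.1230,-2.9678)
  v8: (1-0.14)·(2.73,-2.13) + 0.14·(2.41,-2.38) = (2.6852,-2.1650)
Perimeter = Σ |v_{i+1} − v_i|:
  edge 1→2: √(-1.1646² + 1.4828²) = 1.8855 (running 1.8855)
  edge 2→3: √(-3.6932² + 0.0780²) = 3.6940 (running 5.5795)
  edge 3→4: √(-2.3000² + -2.0816²) = 3.1021 (running 8.6816)
  edge 4→5: √(0.4094² + -1.5078²) = 1.5624 (running 10.2440)
  edge 5→6: √(2.3872² + -2.0322²) = 3.1351 (running 13.3790)
  edge 6→7: √(2.5920² + 0.0628²) = 2.5928 (running 15.9718)
  edge 7→8: √(0.5622² + 0.8028²) = 0.9801 (running 16.9519)
  edge 8→1: √(1.2070² + 3.1952²) = 3.4156 (running 20.3675)
Perimeter = 20.3675

Perimeter at t=0.14: 20.3675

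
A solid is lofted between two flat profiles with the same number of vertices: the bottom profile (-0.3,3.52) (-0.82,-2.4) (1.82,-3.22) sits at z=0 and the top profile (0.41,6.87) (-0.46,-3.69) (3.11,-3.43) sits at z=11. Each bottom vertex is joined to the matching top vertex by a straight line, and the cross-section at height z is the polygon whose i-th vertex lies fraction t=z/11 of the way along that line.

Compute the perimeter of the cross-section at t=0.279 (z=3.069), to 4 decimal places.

Perimeter at t=0.279: 18.2493

Cross-section at t=0.279: each vertex is (1-t)·p0[i] + t·p1[i].
  v1: (1-0.279)·(-0.3,3.52) + 0.279·(0.41,6.87) = (-0.1019,4.4546)
  v2: (1-0.279)·(-0.82,-2.4) + 0.279·(-0.46,-3.69) = (-0.7196,-2.7599)
  v3: (1-0.279)·(1.82,-3.22) + 0.279·(3.11,-3.43) = (2.1799,-3.2786)
Perimeter = Σ |v_{i+1} − v_i|:
  edge 1→2: √(-0.6177² + -7.2146²) = 7.2410 (running 7.2410)
  edge 2→3: √(2.8995² + -0.5187²) = 2.9455 (running 10.1864)
  edge 3→1: √(-2.2818² + 7.7332²) = 8.0629 (running 18.2493)
Perimeter = 18.2493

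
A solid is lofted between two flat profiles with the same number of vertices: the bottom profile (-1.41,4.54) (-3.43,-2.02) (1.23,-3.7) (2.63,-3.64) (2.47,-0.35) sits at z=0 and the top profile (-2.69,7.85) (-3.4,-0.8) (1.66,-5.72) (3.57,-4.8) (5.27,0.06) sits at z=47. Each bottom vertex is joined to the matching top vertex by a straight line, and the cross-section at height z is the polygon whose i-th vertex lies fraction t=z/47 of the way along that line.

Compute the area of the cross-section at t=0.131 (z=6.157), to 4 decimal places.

Cross-section at t=0.131: each vertex is (1-t)·p0[i] + t·p1[i].
  v1: (1-0.131)·(-1.41,4.54) + 0.131·(-2.69,7.85) = (-1.5777,4.9736)
  v2: (1-0.131)·(-3.43,-2.02) + 0.131·(-3.4,-0.8) = (-3.4261,-1.8602)
  v3: (1-0.131)·(1.23,-3.7) + 0.131·(1.66,-5.72) = (1.2863,-3.9646)
  v4: (1-0.131)·(2.63,-3.64) + 0.131·(3.57,-4.8) = (2.7531,-3.7920)
  v5: (1-0.131)·(2.47,-0.35) + 0.131·(5.27,0.06) = (2.8368,-0.2963)
Shoelace sum Σ(x_i·y_{i+1} − x_{i+1}·y_i):
  i=1: -1.5777·-1.8602 − -3.4261·4.9736 = +19.9747 (running +19.9747)
  i=2: -3.4261·-3.9646 − 1.2863·-1.8602 = +15.9759 (running +35.9506)
  i=3: 1.2863·-3.7920 − 2.7531·-3.9646 = +6.0374 (running +41.9880)
  i=4: 2.7531·-0.2963 − 2.8368·-3.7920 = +9.9413 (running +51.9293)
  i=5: 2.8368·4.9736 − -1.5777·-0.2963 = +13.6417 (running +65.5710)
Area = |Σ|/2 = |65.5710|/2 = 32.7855

Area at t=0.131: 32.7855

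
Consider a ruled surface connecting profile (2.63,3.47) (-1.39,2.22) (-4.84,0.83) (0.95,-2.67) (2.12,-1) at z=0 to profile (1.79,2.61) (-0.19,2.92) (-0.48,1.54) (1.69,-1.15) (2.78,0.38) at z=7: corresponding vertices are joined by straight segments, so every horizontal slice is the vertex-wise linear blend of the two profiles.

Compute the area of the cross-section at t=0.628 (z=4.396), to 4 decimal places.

Cross-section at t=0.628: each vertex is (1-t)·p0[i] + t·p1[i].
  v1: (1-0.628)·(2.63,3.47) + 0.628·(1.79,2.61) = (2.1025,2.9299)
  v2: (1-0.628)·(-1.39,2.22) + 0.628·(-0.19,2.92) = (-0.6364,2.6596)
  v3: (1-0.628)·(-4.84,0.83) + 0.628·(-0.48,1.54) = (-2.1019,1.2759)
  v4: (1-0.628)·(0.95,-2.67) + 0.628·(1.69,-1.15) = (1.4147,-1.7154)
  v5: (1-0.628)·(2.12,-1) + 0.628·(2.78,0.38) = (2.5345,-0.1334)
Shoelace sum Σ(x_i·y_{i+1} − x_{i+1}·y_i):
  i=1: 2.1025·2.6596 − -0.6364·2.9299 = +7.4564 (running +7.4564)
  i=2: -0.6364·1.2759 − -2.1019·2.6596 = +4.7783 (running +12.2347)
  i=3: -2.1019·-1.7154 − 1.4147·1.2759 = +1.8007 (running +14.0354)
  i=4: 1.4147·-0.1334 − 2.5345·-1.7154 = +4.1591 (running +18.1944)
  i=5: 2.5345·2.9299 − 2.1025·-0.1334 = +7.7062 (running +25.9006)
Area = |Σ|/2 = |25.9006|/2 = 12.9503

Area at t=0.628: 12.9503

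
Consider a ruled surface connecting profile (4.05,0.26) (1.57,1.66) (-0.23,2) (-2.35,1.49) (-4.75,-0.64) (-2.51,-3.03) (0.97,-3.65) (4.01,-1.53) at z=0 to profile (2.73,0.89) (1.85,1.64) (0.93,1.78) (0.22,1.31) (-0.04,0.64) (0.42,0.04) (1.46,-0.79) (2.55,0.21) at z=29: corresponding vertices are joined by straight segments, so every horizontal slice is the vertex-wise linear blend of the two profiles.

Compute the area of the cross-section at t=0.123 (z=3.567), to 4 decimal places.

Area at t=0.123: 28.8673

Cross-section at t=0.123: each vertex is (1-t)·p0[i] + t·p1[i].
  v1: (1-0.123)·(4.05,0.26) + 0.123·(2.73,0.89) = (3.8876,0.3375)
  v2: (1-0.123)·(1.57,1.66) + 0.123·(1.85,1.64) = (1.6044,1.6575)
  v3: (1-0.123)·(-0.23,2) + 0.123·(0.93,1.78) = (-0.0873,1.9729)
  v4: (1-0.123)·(-2.35,1.49) + 0.123·(0.22,1.31) = (-2.0339,1.4679)
  v5: (1-0.123)·(-4.75,-0.64) + 0.123·(-0.04,0.64) = (-4.1707,-0.4826)
  v6: (1-0.123)·(-2.51,-3.03) + 0.123·(0.42,0.04) = (-2.1496,-2.6524)
  v7: (1-0.123)·(0.97,-3.65) + 0.123·(1.46,-0.79) = (1.0303,-3.2982)
  v8: (1-0.123)·(4.01,-1.53) + 0.123·(2.55,0.21) = (3.8304,-1.3160)
Shoelace sum Σ(x_i·y_{i+1} − x_{i+1}·y_i):
  i=1: 3.8876·1.6575 − 1.6044·0.3375 = +5.9024 (running +5.9024)
  i=2: 1.6044·1.9729 − -0.0873·1.6575 = +3.3102 (running +9.2126)
  i=3: -0.0873·1.4679 − -2.0339·1.9729 = +3.8846 (running +13.0972)
  i=4: -2.0339·-0.4826 − -4.1707·1.4679 = +7.1034 (running +20.2006)
  i=5: -4.1707·-2.6524 − -2.1496·-0.4826 = +10.0249 (running +30.2256)
  i=6: -2.1496·-3.2982 − 1.0303·-2.6524 = +9.8226 (running +40.0481)
  i=7: 1.0303·-1.3160 − 3.8304·-3.2982 = +11.2778 (running +51.3259)
  i=8: 3.8304·0.3375 − 3.8876·-1.3160 = +6.4088 (running +57.7347)
Area = |Σ|/2 = |57.7347|/2 = 28.8673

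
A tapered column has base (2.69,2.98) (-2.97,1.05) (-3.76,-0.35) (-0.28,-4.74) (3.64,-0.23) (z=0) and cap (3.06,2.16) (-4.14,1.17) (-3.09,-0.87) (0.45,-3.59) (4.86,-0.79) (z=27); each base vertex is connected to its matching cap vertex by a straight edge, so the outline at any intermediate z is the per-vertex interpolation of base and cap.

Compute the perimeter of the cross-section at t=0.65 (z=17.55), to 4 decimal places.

Cross-section at t=0.65: each vertex is (1-t)·p0[i] + t·p1[i].
  v1: (1-0.65)·(2.69,2.98) + 0.65·(3.06,2.16) = (2.9305,2.4470)
  v2: (1-0.65)·(-2.97,1.05) + 0.65·(-4.14,1.17) = (-3.7305,1.1280)
  v3: (1-0.65)·(-3.76,-0.35) + 0.65·(-3.09,-0.87) = (-3.3245,-0.6880)
  v4: (1-0.65)·(-0.28,-4.74) + 0.65·(0.45,-3.59) = (0.1945,-3.9925)
  v5: (1-0.65)·(3.64,-0.23) + 0.65·(4.86,-0.79) = (4.4330,-0.5940)
Perimeter = Σ |v_{i+1} − v_i|:
  edge 1→2: √(-6.6610² + -1.3190²) = 6.7903 (running 6.7903)
  edge 2→3: √(0.4060² + -1.8160²) = 1.8608 (running 8.6512)
  edge 3→4: √(3.5190² + -3.3045²) = 4.8273 (running 13.4785)
  edge 4→5: √(4.2385² + 3.3985²) = 5.4327 (running 18.9112)
  edge 5→1: √(-1.5025² + 3.0410²) = 3.3919 (running 22.3032)
Perimeter = 22.3032

Perimeter at t=0.65: 22.3032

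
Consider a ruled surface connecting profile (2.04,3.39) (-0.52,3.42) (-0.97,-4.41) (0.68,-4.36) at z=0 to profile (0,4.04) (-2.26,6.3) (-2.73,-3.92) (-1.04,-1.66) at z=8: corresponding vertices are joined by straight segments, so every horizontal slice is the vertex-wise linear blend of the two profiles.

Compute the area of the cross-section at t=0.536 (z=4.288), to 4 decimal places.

Cross-section at t=0.536: each vertex is (1-t)·p0[i] + t·p1[i].
  v1: (1-0.536)·(2.04,3.39) + 0.536·(0,4.04) = (0.9466,3.7384)
  v2: (1-0.536)·(-0.52,3.42) + 0.536·(-2.26,6.3) = (-1.4526,4.9637)
  v3: (1-0.536)·(-0.97,-4.41) + 0.536·(-2.73,-3.92) = (-1.9134,-4.1474)
  v4: (1-0.536)·(0.68,-4.36) + 0.536·(-1.04,-1.66) = (-0.2419,-2.9128)
Shoelace sum Σ(x_i·y_{i+1} − x_{i+1}·y_i):
  i=1: 0.9466·4.9637 − -1.4526·3.7384 = +10.1290 (running +10.1290)
  i=2: -1.4526·-4.1474 − -1.9134·4.9637 = +15.5219 (running +25.6509)
  i=3: -1.9134·-2.9128 − -0.2419·-4.1474 = +4.5699 (running +30.2208)
  i=4: -0.2419·3.7384 − 0.9466·-2.9128 = +1.8527 (running +32.0736)
Area = |Σ|/2 = |32.0736|/2 = 16.0368

Area at t=0.536: 16.0368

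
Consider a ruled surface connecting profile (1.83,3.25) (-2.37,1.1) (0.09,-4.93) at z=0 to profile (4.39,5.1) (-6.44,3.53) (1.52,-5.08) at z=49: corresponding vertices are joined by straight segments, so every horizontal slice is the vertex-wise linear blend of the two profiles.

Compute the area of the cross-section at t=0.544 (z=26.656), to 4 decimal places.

Area at t=0.544: 34.0165

Cross-section at t=0.544: each vertex is (1-t)·p0[i] + t·p1[i].
  v1: (1-0.544)·(1.83,3.25) + 0.544·(4.39,5.1) = (3.2226,4.2564)
  v2: (1-0.544)·(-2.37,1.1) + 0.544·(-6.44,3.53) = (-4.5841,2.4219)
  v3: (1-0.544)·(0.09,-4.93) + 0.544·(1.52,-5.08) = (0.8679,-5.0116)
Shoelace sum Σ(x_i·y_{i+1} − x_{i+1}·y_i):
  i=1: 3.2226·2.4219 − -4.5841·4.2564 = +27.3167 (running +27.3167)
  i=2: -4.5841·-5.0116 − 0.8679·2.4219 = +20.8715 (running +48.1882)
  i=3: 0.8679·4.2564 − 3.2226·-5.0116 = +19.8448 (running +68.0330)
Area = |Σ|/2 = |68.0330|/2 = 34.0165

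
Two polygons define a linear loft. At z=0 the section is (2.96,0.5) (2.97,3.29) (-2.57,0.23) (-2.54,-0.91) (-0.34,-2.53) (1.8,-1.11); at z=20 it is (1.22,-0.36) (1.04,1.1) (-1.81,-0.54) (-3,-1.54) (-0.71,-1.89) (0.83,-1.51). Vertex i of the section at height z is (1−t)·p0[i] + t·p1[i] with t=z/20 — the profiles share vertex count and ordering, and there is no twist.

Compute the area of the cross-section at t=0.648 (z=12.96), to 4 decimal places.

Cross-section at t=0.648: each vertex is (1-t)·p0[i] + t·p1[i].
  v1: (1-0.648)·(2.96,0.5) + 0.648·(1.22,-0.36) = (1.8325,-0.0573)
  v2: (1-0.648)·(2.97,3.29) + 0.648·(1.04,1.1) = (1.7194,1.8709)
  v3: (1-0.648)·(-2.57,0.23) + 0.648·(-1.81,-0.54) = (-2.0775,-0.2690)
  v4: (1-0.648)·(-2.54,-0.91) + 0.648·(-3,-1.54) = (-2.8381,-1.3182)
  v5: (1-0.648)·(-0.34,-2.53) + 0.648·(-0.71,-1.89) = (-0.5798,-2.1153)
  v6: (1-0.648)·(1.8,-1.11) + 0.648·(0.83,-1.51) = (1.1714,-1.3692)
Shoelace sum Σ(x_i·y_{i+1} − x_{i+1}·y_i):
  i=1: 1.8325·1.8709 − 1.7194·-0.0573 = +3.5268 (running +3.5268)
  i=2: 1.7194·-0.2690 − -2.0775·1.8709 = +3.4244 (running +6.9512)
  i=3: -2.0775·-1.3182 − -2.8381·-0.2690 = +1.9753 (running +8.9265)
  i=4: -2.8381·-2.1153 − -0.5798·-1.3182 = +5.2391 (running +14.1656)
  i=5: -0.5798·-1.3692 − 1.1714·-2.1153 = +3.2717 (running +17.4373)
  i=6: 1.1714·-0.0573 − 1.8325·-1.3692 = +2.4419 (running +19.8793)
Area = |Σ|/2 = |19.8793|/2 = 9.9396

Area at t=0.648: 9.9396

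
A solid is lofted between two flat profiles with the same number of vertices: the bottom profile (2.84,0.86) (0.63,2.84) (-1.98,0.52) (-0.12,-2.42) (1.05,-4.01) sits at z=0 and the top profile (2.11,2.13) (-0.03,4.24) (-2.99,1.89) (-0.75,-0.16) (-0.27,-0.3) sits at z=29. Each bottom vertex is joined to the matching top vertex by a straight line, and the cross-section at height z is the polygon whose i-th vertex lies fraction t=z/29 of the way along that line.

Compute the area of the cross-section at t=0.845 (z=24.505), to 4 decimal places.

Cross-section at t=0.845: each vertex is (1-t)·p0[i] + t·p1[i].
  v1: (1-0.845)·(2.84,0.86) + 0.845·(2.11,2.13) = (2.2231,1.9331)
  v2: (1-0.845)·(0.63,2.84) + 0.845·(-0.03,4.24) = (0.0723,4.0230)
  v3: (1-0.845)·(-1.98,0.52) + 0.845·(-2.99,1.89) = (-2.8335,1.6776)
  v4: (1-0.845)·(-0.12,-2.42) + 0.845·(-0.75,-0.16) = (-0.6523,-0.5103)
  v5: (1-0.845)·(1.05,-4.01) + 0.845·(-0.27,-0.3) = (-0.0654,-0.8751)
Shoelace sum Σ(x_i·y_{i+1} − x_{i+1}·y_i):
  i=1: 2.2231·4.0230 − 0.0723·1.9331 = +8.8040 (running +8.8040)
  i=2: 0.0723·1.6776 − -2.8335·4.0230 = +11.5203 (running +20.3242)
  i=3: -2.8335·-0.5103 − -0.6523·1.6776 = +2.5403 (running +22.8646)
  i=4: -0.6523·-0.8751 − -0.0654·-0.5103 = +0.5375 (running +23.4020)
  i=5: -0.0654·1.9331 − 2.2231·-0.8751 = +1.8189 (running +25.2210)
Area = |Σ|/2 = |25.2210|/2 = 12.6105

Area at t=0.845: 12.6105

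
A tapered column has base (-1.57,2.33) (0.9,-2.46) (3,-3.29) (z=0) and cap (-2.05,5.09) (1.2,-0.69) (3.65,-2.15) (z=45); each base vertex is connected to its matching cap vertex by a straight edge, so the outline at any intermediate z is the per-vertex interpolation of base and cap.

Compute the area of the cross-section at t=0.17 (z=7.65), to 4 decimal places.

Cross-section at t=0.17: each vertex is (1-t)·p0[i] + t·p1[i].
  v1: (1-0.17)·(-1.57,2.33) + 0.17·(-2.05,5.09) = (-1.6516,2.7992)
  v2: (1-0.17)·(0.9,-2.46) + 0.17·(1.2,-0.69) = (0.9510,-2.1591)
  v3: (1-0.17)·(3,-3.29) + 0.17·(3.65,-2.15) = (3.1105,-3.0962)
Shoelace sum Σ(x_i·y_{i+1} − x_{i+1}·y_i):
  i=1: -1.6516·-2.1591 − 0.9510·2.7992 = +0.9039 (running +0.9039)
  i=2: 0.9510·-3.0962 − 3.1105·-2.1591 = +3.7714 (running +4.6753)
  i=3: 3.1105·2.7992 − -1.6516·-3.0962 = +3.5932 (running +8.2686)
Area = |Σ|/2 = |8.2686|/2 = 4.1343

Area at t=0.17: 4.1343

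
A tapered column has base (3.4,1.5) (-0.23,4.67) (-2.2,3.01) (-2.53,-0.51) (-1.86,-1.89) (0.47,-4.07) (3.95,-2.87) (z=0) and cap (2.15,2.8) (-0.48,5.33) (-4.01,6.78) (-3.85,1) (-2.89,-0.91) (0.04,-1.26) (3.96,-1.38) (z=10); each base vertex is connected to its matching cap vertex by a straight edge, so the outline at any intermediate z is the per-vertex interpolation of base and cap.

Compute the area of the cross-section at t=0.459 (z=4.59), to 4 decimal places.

Cross-section at t=0.459: each vertex is (1-t)·p0[i] + t·p1[i].
  v1: (1-0.459)·(3.4,1.5) + 0.459·(2.15,2.8) = (2.8262,2.0967)
  v2: (1-0.459)·(-0.23,4.67) + 0.459·(-0.48,5.33) = (-0.3448,4.9729)
  v3: (1-0.459)·(-2.2,3.01) + 0.459·(-4.01,6.78) = (-3.0308,4.7404)
  v4: (1-0.459)·(-2.53,-0.51) + 0.459·(-3.85,1) = (-3.1359,0.1831)
  v5: (1-0.459)·(-1.86,-1.89) + 0.459·(-2.89,-0.91) = (-2.3328,-1.4402)
  v6: (1-0.459)·(0.47,-4.07) + 0.459·(0.04,-1.26) = (0.2726,-2.7802)
  v7: (1-0.459)·(3.95,-2.87) + 0.459·(3.96,-1.38) = (3.9546,-2.1861)
Shoelace sum Σ(x_i·y_{i+1} − x_{i+1}·y_i):
  i=1: 2.8262·4.9729 − -0.3448·2.0967 = +14.7776 (running +14.7776)
  i=2: -0.3448·4.7404 − -3.0308·4.9729 = +13.4377 (running +28.2153)
  i=3: -3.0308·0.1831 − -3.1359·4.7404 = +14.3105 (running +42.5258)
  i=4: -3.1359·-1.4402 − -2.3328·0.1831 = +4.9433 (running +47.4691)
  i=5: -2.3328·-2.7802 − 0.2726·-1.4402 = +6.8782 (running +54.3474)
  i=6: 0.2726·-2.1861 − 3.9546·-2.7802 = +10.3986 (running +64.7460)
  i=7: 3.9546·2.0967 − 2.8262·-2.1861 = +14.4700 (running +79.2160)
Area = |Σ|/2 = |79.2160|/2 = 39.6080

Area at t=0.459: 39.6080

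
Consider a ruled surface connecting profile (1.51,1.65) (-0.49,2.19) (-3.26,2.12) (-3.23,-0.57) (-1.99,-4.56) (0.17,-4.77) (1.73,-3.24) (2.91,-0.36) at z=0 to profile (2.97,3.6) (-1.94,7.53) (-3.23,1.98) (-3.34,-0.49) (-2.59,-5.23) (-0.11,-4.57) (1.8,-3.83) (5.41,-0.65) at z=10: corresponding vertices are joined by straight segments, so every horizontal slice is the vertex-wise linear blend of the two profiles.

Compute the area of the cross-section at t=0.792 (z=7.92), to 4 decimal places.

Cross-section at t=0.792: each vertex is (1-t)·p0[i] + t·p1[i].
  v1: (1-0.792)·(1.51,1.65) + 0.792·(2.97,3.6) = (2.6663,3.1944)
  v2: (1-0.792)·(-0.49,2.19) + 0.792·(-1.94,7.53) = (-1.6384,6.4193)
  v3: (1-0.792)·(-3.26,2.12) + 0.792·(-3.23,1.98) = (-3.2362,2.0091)
  v4: (1-0.792)·(-3.23,-0.57) + 0.792·(-3.34,-0.49) = (-3.3171,-0.5066)
  v5: (1-0.792)·(-1.99,-4.56) + 0.792·(-2.59,-5.23) = (-2.4652,-5.0906)
  v6: (1-0.792)·(0.17,-4.77) + 0.792·(-0.11,-4.57) = (-0.0518,-4.6116)
  v7: (1-0.792)·(1.73,-3.24) + 0.792·(1.8,-3.83) = (1.7854,-3.7073)
  v8: (1-0.792)·(2.91,-0.36) + 0.792·(5.41,-0.65) = (4.8900,-0.5897)
Shoelace sum Σ(x_i·y_{i+1} − x_{i+1}·y_i):
  i=1: 2.6663·6.4193 − -1.6384·3.1944 = +22.3496 (running +22.3496)
  i=2: -1.6384·2.0091 − -3.2362·6.4193 = +17.4826 (running +39.8321)
  i=3: -3.2362·-0.5066 − -3.3171·2.0091 = +8.3041 (running +48.1362)
  i=4: -3.3171·-5.0906 − -2.4652·-0.5066 = +15.6373 (running +63.7735)
  i=5: -2.4652·-4.6116 − -0.0518·-5.0906 = +11.1050 (running +74.8786)
  i=6: -0.0518·-3.7073 − 1.7854·-4.6116 = +8.4256 (running +83.3042)
  i=7: 1.7854·-0.5897 − 4.8900·-3.7073 = +17.0758 (running +100.3800)
  i=8: 4.8900·3.1944 − 2.6663·-0.5897 = +17.1929 (running +117.5728)
Area = |Σ|/2 = |117.5728|/2 = 58.7864

Area at t=0.792: 58.7864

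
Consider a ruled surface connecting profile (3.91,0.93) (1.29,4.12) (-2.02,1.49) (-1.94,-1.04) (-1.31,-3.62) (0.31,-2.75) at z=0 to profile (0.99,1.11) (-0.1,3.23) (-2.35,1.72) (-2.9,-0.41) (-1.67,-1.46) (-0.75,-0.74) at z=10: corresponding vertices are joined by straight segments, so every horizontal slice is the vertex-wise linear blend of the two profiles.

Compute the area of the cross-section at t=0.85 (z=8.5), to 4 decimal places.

Area at t=0.85: 11.9947

Cross-section at t=0.85: each vertex is (1-t)·p0[i] + t·p1[i].
  v1: (1-0.85)·(3.91,0.93) + 0.85·(0.99,1.11) = (1.4280,1.0830)
  v2: (1-0.85)·(1.29,4.12) + 0.85·(-0.1,3.23) = (0.1085,3.3635)
  v3: (1-0.85)·(-2.02,1.49) + 0.85·(-2.35,1.72) = (-2.3005,1.6855)
  v4: (1-0.85)·(-1.94,-1.04) + 0.85·(-2.9,-0.41) = (-2.7560,-0.5045)
  v5: (1-0.85)·(-1.31,-3.62) + 0.85·(-1.67,-1.46) = (-1.6160,-1.7840)
  v6: (1-0.85)·(0.31,-2.75) + 0.85·(-0.75,-0.74) = (-0.5910,-1.0415)
Shoelace sum Σ(x_i·y_{i+1} − x_{i+1}·y_i):
  i=1: 1.4280·3.3635 − 0.1085·1.0830 = +4.6856 (running +4.6856)
  i=2: 0.1085·1.6855 − -2.3005·3.3635 = +7.9206 (running +12.6062)
  i=3: -2.3005·-0.5045 − -2.7560·1.6855 = +5.8058 (running +18.4120)
  i=4: -2.7560·-1.7840 − -1.6160·-0.5045 = +4.1014 (running +22.5135)
  i=5: -1.6160·-1.0415 − -0.5910·-1.7840 = +0.6287 (running +23.1422)
  i=6: -0.5910·1.0830 − 1.4280·-1.0415 = +0.8472 (running +23.9894)
Area = |Σ|/2 = |23.9894|/2 = 11.9947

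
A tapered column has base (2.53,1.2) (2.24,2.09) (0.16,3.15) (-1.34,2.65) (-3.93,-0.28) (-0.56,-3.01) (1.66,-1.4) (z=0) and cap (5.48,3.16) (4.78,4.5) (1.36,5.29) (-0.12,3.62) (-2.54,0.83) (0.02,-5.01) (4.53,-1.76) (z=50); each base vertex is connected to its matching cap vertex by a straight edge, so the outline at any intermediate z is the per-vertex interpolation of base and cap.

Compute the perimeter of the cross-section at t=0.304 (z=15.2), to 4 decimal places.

Cross-section at t=0.304: each vertex is (1-t)·p0[i] + t·p1[i].
  v1: (1-0.304)·(2.53,1.2) + 0.304·(5.48,3.16) = (3.4268,1.7958)
  v2: (1-0.304)·(2.24,2.09) + 0.304·(4.78,4.5) = (3.0122,2.8226)
  v3: (1-0.304)·(0.16,3.15) + 0.304·(1.36,5.29) = (0.5248,3.8006)
  v4: (1-0.304)·(-1.34,2.65) + 0.304·(-0.12,3.62) = (-0.9691,2.9449)
  v5: (1-0.304)·(-3.93,-0.28) + 0.304·(-2.54,0.83) = (-3.5074,0.0574)
  v6: (1-0.304)·(-0.56,-3.01) + 0.304·(0.02,-5.01) = (-0.3837,-3.6180)
  v7: (1-0.304)·(1.66,-1.4) + 0.304·(4.53,-1.76) = (2.5325,-1.5094)
Perimeter = Σ |v_{i+1} − v_i|:
  edge 1→2: √(-0.4146² + 1.0268²) = 1.1074 (running 1.1074)
  edge 2→3: √(-2.4874² + 0.9779²) = 2.6727 (running 3.7801)
  edge 3→4: √(-1.4939² + -0.8557²) = 1.7216 (running 5.5017)
  edge 4→5: √(-2.5383² + -2.8874²) = 3.8445 (running 9.3462)
  edge 5→6: √(3.1238² + -3.6754²) = 4.8236 (running 14.1698)
  edge 6→7: √(2.9162² + 2.1086²) = 3.5986 (running 17.7684)
  edge 7→1: √(0.8943² + 3.3053²) = 3.4241 (running 21.1925)
Perimeter = 21.1925

Perimeter at t=0.304: 21.1925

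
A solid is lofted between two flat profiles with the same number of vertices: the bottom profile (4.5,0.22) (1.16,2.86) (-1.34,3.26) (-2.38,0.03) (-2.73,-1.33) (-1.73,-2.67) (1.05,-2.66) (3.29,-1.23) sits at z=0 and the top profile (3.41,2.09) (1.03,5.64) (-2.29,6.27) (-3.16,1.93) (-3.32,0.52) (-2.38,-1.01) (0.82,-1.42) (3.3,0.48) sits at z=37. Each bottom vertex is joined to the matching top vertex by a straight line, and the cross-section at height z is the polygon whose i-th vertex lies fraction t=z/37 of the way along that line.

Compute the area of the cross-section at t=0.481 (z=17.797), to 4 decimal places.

Cross-section at t=0.481: each vertex is (1-t)·p0[i] + t·p1[i].
  v1: (1-0.481)·(4.5,0.22) + 0.481·(3.41,2.09) = (3.9757,1.1195)
  v2: (1-0.481)·(1.16,2.86) + 0.481·(1.03,5.64) = (1.0975,4.1972)
  v3: (1-0.481)·(-1.34,3.26) + 0.481·(-2.29,6.27) = (-1.7970,4.7078)
  v4: (1-0.481)·(-2.38,0.03) + 0.481·(-3.16,1.93) = (-2.7552,0.9439)
  v5: (1-0.481)·(-2.73,-1.33) + 0.481·(-3.32,0.52) = (-3.0138,-0.4402)
  v6: (1-0.481)·(-1.73,-2.67) + 0.481·(-2.38,-1.01) = (-2.0427,-1.8715)
  v7: (1-0.481)·(1.05,-2.66) + 0.481·(0.82,-1.42) = (0.9394,-2.0636)
  v8: (1-0.481)·(3.29,-1.23) + 0.481·(3.3,0.48) = (3.2948,-0.4075)
Shoelace sum Σ(x_i·y_{i+1} − x_{i+1}·y_i):
  i=1: 3.9757·4.1972 − 1.0975·1.1195 = +15.4582 (running +15.4582)
  i=2: 1.0975·4.7078 − -1.7970·4.1972 = +12.7088 (running +28.1670)
  i=3: -1.7970·0.9439 − -2.7552·4.7078 = +11.2747 (running +39.4417)
  i=4: -2.7552·-0.4402 − -3.0138·0.9439 = +4.0574 (running +43.4991)
  i=5: -3.0138·-1.8715 − -2.0427·-0.4402 = +4.7414 (running +48.2405)
  i=6: -2.0427·-2.0636 − 0.9394·-1.8715 = +5.9732 (running +54.2137)
  i=7: 0.9394·-0.4075 − 3.2948·-2.0636 = +6.4163 (running +60.6299)
  i=8: 3.2948·1.1195 − 3.9757·-0.4075 = +5.3085 (running +65.9384)
Area = |Σ|/2 = |65.9384|/2 = 32.9692

Area at t=0.481: 32.9692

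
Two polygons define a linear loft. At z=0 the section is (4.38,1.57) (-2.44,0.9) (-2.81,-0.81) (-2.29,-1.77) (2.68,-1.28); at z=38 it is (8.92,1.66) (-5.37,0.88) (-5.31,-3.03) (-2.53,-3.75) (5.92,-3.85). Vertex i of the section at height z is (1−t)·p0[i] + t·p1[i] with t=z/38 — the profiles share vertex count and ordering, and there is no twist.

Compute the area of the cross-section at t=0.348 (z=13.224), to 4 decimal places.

Area at t=0.348: 29.2484

Cross-section at t=0.348: each vertex is (1-t)·p0[i] + t·p1[i].
  v1: (1-0.348)·(4.38,1.57) + 0.348·(8.92,1.66) = (5.9599,1.6013)
  v2: (1-0.348)·(-2.44,0.9) + 0.348·(-5.37,0.88) = (-3.4596,0.8930)
  v3: (1-0.348)·(-2.81,-0.81) + 0.348·(-5.31,-3.03) = (-3.6800,-1.5826)
  v4: (1-0.348)·(-2.29,-1.77) + 0.348·(-2.53,-3.75) = (-2.3735,-2.4590)
  v5: (1-0.348)·(2.68,-1.28) + 0.348·(5.92,-3.85) = (3.8075,-2.1744)
Shoelace sum Σ(x_i·y_{i+1} − x_{i+1}·y_i):
  i=1: 5.9599·0.8930 − -3.4596·1.6013 = +10.8624 (running +10.8624)
  i=2: -3.4596·-1.5826 − -3.6800·0.8930 = +8.7615 (running +19.6239)
  i=3: -3.6800·-2.4590 − -2.3735·-1.5826 = +5.2930 (running +24.9169)
  i=4: -2.3735·-2.1744 − 3.8075·-2.4590 = +14.5237 (running +39.4407)
  i=5: 3.8075·1.6013 − 5.9599·-2.1744 = +19.0561 (running +58.4967)
Area = |Σ|/2 = |58.4967|/2 = 29.2484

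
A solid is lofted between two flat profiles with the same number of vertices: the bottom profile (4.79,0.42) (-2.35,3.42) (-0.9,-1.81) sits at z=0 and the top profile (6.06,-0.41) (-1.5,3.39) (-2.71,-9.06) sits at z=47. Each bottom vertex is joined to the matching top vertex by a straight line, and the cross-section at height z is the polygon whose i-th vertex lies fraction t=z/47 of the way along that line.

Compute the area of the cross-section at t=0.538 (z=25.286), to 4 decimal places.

Cross-section at t=0.538: each vertex is (1-t)·p0[i] + t·p1[i].
  v1: (1-0.538)·(4.79,0.42) + 0.538·(6.06,-0.41) = (5.4733,-0.0265)
  v2: (1-0.538)·(-2.35,3.42) + 0.538·(-1.5,3.39) = (-1.8927,3.4039)
  v3: (1-0.538)·(-0.9,-1.81) + 0.538·(-2.71,-9.06) = (-1.8738,-5.7105)
Shoelace sum Σ(x_i·y_{i+1} − x_{i+1}·y_i):
  i=1: 5.4733·3.4039 − -1.8927·-0.0265 = +18.5800 (running +18.5800)
  i=2: -1.8927·-5.7105 − -1.8738·3.4039 = +17.1863 (running +35.7663)
  i=3: -1.8738·-0.0265 − 5.4733·-5.7105 = +31.3048 (running +67.0711)
Area = |Σ|/2 = |67.0711|/2 = 33.5356

Area at t=0.538: 33.5356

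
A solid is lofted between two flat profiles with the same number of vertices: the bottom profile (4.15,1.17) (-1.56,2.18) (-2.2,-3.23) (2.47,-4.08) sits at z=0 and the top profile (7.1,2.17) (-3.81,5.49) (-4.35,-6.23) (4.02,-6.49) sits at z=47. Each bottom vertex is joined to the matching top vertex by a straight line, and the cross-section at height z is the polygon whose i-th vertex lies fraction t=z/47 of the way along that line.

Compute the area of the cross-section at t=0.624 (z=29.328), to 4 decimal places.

Cross-section at t=0.624: each vertex is (1-t)·p0[i] + t·p1[i].
  v1: (1-0.624)·(4.15,1.17) + 0.624·(7.1,2.17) = (5.9908,1.7940)
  v2: (1-0.624)·(-1.56,2.18) + 0.624·(-3.81,5.49) = (-2.9640,4.2454)
  v3: (1-0.624)·(-2.2,-3.23) + 0.624·(-4.35,-6.23) = (-3.5416,-5.1020)
  v4: (1-0.624)·(2.47,-4.08) + 0.624·(4.02,-6.49) = (3.4372,-5.5838)
Shoelace sum Σ(x_i·y_{i+1} − x_{i+1}·y_i):
  i=1: 5.9908·4.2454 − -2.9640·1.7940 = +30.7510 (running +30.7510)
  i=2: -2.9640·-5.1020 − -3.5416·4.2454 = +30.1580 (running +60.9090)
  i=3: -3.5416·-5.5838 − 3.4372·-5.1020 = +37.3123 (running +98.2213)
  i=4: 3.4372·1.7940 − 5.9908·-5.5838 = +39.6180 (running +137.8393)
Area = |Σ|/2 = |137.8393|/2 = 68.9197

Area at t=0.624: 68.9197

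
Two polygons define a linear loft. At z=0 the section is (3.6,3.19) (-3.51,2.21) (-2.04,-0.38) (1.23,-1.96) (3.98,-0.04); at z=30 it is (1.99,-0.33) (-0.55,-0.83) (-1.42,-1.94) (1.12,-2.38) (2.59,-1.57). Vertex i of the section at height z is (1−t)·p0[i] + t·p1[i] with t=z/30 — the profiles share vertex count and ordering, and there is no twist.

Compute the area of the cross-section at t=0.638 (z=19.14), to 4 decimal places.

Area at t=0.638: 10.7043

Cross-section at t=0.638: each vertex is (1-t)·p0[i] + t·p1[i].
  v1: (1-0.638)·(3.6,3.19) + 0.638·(1.99,-0.33) = (2.5728,0.9442)
  v2: (1-0.638)·(-3.51,2.21) + 0.638·(-0.55,-0.83) = (-1.6215,0.2705)
  v3: (1-0.638)·(-2.04,-0.38) + 0.638·(-1.42,-1.94) = (-1.6444,-1.3753)
  v4: (1-0.638)·(1.23,-1.96) + 0.638·(1.12,-2.38) = (1.1598,-2.2280)
  v5: (1-0.638)·(3.98,-0.04) + 0.638·(2.59,-1.57) = (3.0932,-1.0161)
Shoelace sum Σ(x_i·y_{i+1} − x_{i+1}·y_i):
  i=1: 2.5728·0.2705 − -1.6215·0.9442 = +2.2270 (running +2.2270)
  i=2: -1.6215·-1.3753 − -1.6444·0.2705 = +2.6748 (running +4.9018)
  i=3: -1.6444·-2.2280 − 1.1598·-1.3753 = +5.2588 (running +10.1607)
  i=4: 1.1598·-1.0161 − 3.0932·-2.2280 = +5.7129 (running +15.8736)
  i=5: 3.0932·0.9442 − 2.5728·-1.0161 = +5.5350 (running +21.4086)
Area = |Σ|/2 = |21.4086|/2 = 10.7043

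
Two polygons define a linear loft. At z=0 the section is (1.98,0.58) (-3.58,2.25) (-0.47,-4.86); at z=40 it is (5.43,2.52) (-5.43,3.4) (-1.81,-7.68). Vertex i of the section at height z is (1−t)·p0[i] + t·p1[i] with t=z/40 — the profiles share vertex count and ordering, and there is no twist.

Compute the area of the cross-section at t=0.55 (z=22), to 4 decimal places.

Area at t=0.55: 37.2867

Cross-section at t=0.55: each vertex is (1-t)·p0[i] + t·p1[i].
  v1: (1-0.55)·(1.98,0.58) + 0.55·(5.43,2.52) = (3.8775,1.6470)
  v2: (1-0.55)·(-3.58,2.25) + 0.55·(-5.43,3.4) = (-4.5975,2.8825)
  v3: (1-0.55)·(-0.47,-4.86) + 0.55·(-1.81,-7.68) = (-1.2070,-6.4110)
Shoelace sum Σ(x_i·y_{i+1} − x_{i+1}·y_i):
  i=1: 3.8775·2.8825 − -4.5975·1.6470 = +18.7490 (running +18.7490)
  i=2: -4.5975·-6.4110 − -1.2070·2.8825 = +32.9537 (running +51.7027)
  i=3: -1.2070·1.6470 − 3.8775·-6.4110 = +22.8707 (running +74.5734)
Area = |Σ|/2 = |74.5734|/2 = 37.2867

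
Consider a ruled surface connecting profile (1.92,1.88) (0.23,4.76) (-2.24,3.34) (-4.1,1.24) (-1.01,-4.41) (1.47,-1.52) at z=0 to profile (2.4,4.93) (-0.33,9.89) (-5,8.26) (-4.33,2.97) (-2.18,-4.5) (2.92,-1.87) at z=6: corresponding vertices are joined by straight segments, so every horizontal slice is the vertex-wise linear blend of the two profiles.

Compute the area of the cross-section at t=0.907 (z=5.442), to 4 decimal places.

Area at t=0.907: 72.4952

Cross-section at t=0.907: each vertex is (1-t)·p0[i] + t·p1[i].
  v1: (1-0.907)·(1.92,1.88) + 0.907·(2.4,4.93) = (2.3554,4.6463)
  v2: (1-0.907)·(0.23,4.76) + 0.907·(-0.33,9.89) = (-0.2779,9.4129)
  v3: (1-0.907)·(-2.24,3.34) + 0.907·(-5,8.26) = (-4.7433,7.8024)
  v4: (1-0.907)·(-4.1,1.24) + 0.907·(-4.33,2.97) = (-4.3086,2.8091)
  v5: (1-0.907)·(-1.01,-4.41) + 0.907·(-2.18,-4.5) = (-2.0712,-4.4916)
  v6: (1-0.907)·(1.47,-1.52) + 0.907·(2.92,-1.87) = (2.7851,-1.8375)
Shoelace sum Σ(x_i·y_{i+1} − x_{i+1}·y_i):
  i=1: 2.3554·9.4129 − -0.2779·4.6463 = +23.4621 (running +23.4621)
  i=2: -0.2779·7.8024 − -4.7433·9.4129 = +42.4800 (running +65.9421)
  i=3: -4.7433·2.8091 − -4.3086·7.8024 = +20.2932 (running +86.2353)
  i=4: -4.3086·-4.4916 − -2.0712·2.8091 = +25.1709 (running +111.4061)
  i=5: -2.0712·-1.8375 − 2.7851·-4.4916 = +16.3156 (running +127.7217)
  i=6: 2.7851·4.6463 − 2.3554·-1.8375 = +17.2686 (running +144.9904)
Area = |Σ|/2 = |144.9904|/2 = 72.4952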